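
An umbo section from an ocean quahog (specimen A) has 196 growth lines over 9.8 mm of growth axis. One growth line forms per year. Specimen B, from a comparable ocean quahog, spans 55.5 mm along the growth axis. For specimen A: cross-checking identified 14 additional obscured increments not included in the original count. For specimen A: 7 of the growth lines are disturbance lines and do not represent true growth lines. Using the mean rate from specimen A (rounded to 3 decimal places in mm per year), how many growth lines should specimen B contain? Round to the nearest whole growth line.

Specimen A: after corrections the count is 196 − 7 + 14 = 203 growth lines.
A: Extension rate ≈ 9.8 / 203 = 0.048 mm per year.
For B, 55.5 / 0.048 = 1156.25 years ≈ 1156 growth lines.

1156 growth lines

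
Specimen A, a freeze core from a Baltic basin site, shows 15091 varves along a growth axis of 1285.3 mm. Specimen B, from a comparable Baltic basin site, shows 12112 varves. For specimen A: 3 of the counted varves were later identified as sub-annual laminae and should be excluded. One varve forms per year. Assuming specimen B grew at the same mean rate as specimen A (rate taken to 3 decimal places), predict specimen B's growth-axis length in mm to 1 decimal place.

Specimen A: true varve count = 15091 − 3 = 15088.
A: 1285.3 mm over 15088 years gives 1285.3 / 15088 ≈ 0.085 mm/year.
B's length ≈ 0.085 × 12112 = 1029.5 mm.

1029.5 mm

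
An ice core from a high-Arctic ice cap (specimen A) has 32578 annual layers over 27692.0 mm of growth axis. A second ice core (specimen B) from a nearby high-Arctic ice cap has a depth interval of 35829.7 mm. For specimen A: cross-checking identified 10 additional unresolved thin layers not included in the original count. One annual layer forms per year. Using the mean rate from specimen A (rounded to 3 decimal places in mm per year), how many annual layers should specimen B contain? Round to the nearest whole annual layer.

Specimen A: after corrections the count is 32578 + 10 = 32588 annual layers.
A: 27692.0 mm over 32588 years gives 27692.0 / 32588 ≈ 0.850 mm per year.
B spans 35829.7 / 0.850 = 42152.59 years ≈ 42153 annual layers.

42153 annual layers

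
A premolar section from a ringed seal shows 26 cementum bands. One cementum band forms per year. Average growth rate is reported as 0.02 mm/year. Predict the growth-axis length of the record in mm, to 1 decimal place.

26 years of growth are recorded.
26 years at 0.02 mm/year gives 0.02 × 26 = 0.5 mm.

0.5 mm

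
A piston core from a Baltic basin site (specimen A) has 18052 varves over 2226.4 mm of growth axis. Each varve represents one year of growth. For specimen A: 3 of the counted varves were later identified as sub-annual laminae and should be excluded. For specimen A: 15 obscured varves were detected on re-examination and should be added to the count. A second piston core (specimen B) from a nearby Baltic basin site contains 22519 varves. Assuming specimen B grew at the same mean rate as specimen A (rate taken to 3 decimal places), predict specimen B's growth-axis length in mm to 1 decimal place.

2769.8 mm

Specimen A: after corrections the count is 18052 − 3 + 15 = 18064 varves.
A: 2226.4 mm over 18064 years gives 2226.4 / 18064 ≈ 0.123 mm per year.
For B, 0.123 mm/year × 22519 years = 2769.8 mm.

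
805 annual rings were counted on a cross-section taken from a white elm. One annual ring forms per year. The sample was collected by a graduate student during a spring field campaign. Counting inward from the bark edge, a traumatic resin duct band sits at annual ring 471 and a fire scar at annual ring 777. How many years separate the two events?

The two markers are separated by 777 − 471 = 306 annual rings.
That is 306 years at one annual ring per year.

306 years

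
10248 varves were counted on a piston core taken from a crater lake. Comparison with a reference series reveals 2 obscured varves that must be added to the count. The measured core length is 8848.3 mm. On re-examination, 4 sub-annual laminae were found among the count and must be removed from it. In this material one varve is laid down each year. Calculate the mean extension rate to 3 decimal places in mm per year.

True varve count = 10248 − 4 + 2 = 10246.
8848.3 mm over 10246 years gives 8848.3 / 10246 ≈ 0.864 mm per year.

0.864 mm per year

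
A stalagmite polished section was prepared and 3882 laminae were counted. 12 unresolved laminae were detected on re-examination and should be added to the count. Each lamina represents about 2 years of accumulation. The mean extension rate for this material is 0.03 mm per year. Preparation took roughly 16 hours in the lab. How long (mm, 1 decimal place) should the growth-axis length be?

233.6 mm

After corrections the count is 3882 + 12 = 3894 laminae.
Multiplying by 2 years per lamina: 3894 × 2 = 7788 years.
7788 years at 0.03 mm/year gives 0.03 × 7788 = 233.6 mm.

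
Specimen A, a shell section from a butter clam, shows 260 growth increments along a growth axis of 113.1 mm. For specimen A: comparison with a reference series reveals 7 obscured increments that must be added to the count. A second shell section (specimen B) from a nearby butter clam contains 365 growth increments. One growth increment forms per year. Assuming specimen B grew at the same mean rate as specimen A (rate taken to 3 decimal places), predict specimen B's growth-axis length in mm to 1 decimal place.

154.8 mm

Specimen A: correcting the raw count gives 260 + 7 = 267 true growth increments.
A: 113.1 mm over 267 years gives 113.1 / 267 ≈ 0.424 mm/yr.
Length of B = 0.424 × 365 = 154.8 mm.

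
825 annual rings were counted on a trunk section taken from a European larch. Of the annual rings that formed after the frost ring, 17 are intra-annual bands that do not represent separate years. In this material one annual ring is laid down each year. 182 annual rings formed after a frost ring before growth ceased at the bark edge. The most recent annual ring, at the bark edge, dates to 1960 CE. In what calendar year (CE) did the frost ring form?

1795 CE

182 annual rings formed after the frost ring.
Removing the 17 false annual rings leaves 182 − 17 = 165 true annual rings beyond the frost ring.
1960 − 165 = 1795 CE.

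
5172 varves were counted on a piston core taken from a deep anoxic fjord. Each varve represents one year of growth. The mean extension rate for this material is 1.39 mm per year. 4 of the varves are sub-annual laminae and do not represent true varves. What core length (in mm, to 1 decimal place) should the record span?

True varve count = 5172 − 4 = 5168.
Length ≈ 1.39 × 5168 = 7183.5 mm.

7183.5 mm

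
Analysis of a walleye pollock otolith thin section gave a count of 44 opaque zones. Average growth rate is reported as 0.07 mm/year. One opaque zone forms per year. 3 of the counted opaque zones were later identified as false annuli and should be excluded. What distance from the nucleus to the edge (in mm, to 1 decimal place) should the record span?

True opaque zone count = 44 − 3 = 41.
Predicted length = 0.07 mm/year × 41 years = 2.9 mm.

2.9 mm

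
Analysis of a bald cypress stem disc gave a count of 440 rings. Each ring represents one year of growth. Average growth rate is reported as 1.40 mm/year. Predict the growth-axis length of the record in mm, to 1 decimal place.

440 years of growth are recorded.
Predicted length = 1.40 mm/year × 440 years = 616.0 mm.

616.0 mm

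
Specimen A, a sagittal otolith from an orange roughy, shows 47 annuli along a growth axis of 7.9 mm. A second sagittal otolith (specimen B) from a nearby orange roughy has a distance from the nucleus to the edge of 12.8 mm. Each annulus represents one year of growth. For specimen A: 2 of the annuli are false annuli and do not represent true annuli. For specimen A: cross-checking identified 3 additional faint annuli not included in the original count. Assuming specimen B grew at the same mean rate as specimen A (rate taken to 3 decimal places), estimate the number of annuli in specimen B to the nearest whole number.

78 annuli

Specimen A: correcting the raw count gives 47 − 2 + 3 = 48 true annuli.
A: Mean rate = 7.9 mm / 48 years ≈ 0.165 mm/year.
B spans 12.8 / 0.165 = 77.58 years ≈ 78 annuli.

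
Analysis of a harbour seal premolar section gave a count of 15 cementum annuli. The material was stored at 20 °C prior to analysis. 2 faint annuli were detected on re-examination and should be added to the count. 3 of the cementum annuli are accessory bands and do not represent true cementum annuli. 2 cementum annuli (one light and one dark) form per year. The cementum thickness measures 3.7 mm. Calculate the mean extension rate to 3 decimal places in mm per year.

0.529 mm per year

Correcting the raw count gives 15 − 3 + 2 = 14 true cementum annuli.
Dividing by 2 cementum annuli per year: 14 / 2 = 7 years.
3.7 mm over 7 years gives 3.7 / 7 ≈ 0.529 mm per year.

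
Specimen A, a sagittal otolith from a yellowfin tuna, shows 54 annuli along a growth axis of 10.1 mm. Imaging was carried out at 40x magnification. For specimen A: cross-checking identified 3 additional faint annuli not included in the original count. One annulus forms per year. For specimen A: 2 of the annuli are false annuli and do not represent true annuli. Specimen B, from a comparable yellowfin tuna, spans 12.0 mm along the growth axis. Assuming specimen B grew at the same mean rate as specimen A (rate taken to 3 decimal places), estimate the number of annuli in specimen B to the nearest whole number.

Specimen A: after corrections the count is 54 − 2 + 3 = 55 annuli.
A: Mean rate = 10.1 mm / 55 years ≈ 0.184 mm per year.
Specimen B: 12.0 mm / 0.184 mm per year = 65.22 years ≈ 65 annuli.

65 annuli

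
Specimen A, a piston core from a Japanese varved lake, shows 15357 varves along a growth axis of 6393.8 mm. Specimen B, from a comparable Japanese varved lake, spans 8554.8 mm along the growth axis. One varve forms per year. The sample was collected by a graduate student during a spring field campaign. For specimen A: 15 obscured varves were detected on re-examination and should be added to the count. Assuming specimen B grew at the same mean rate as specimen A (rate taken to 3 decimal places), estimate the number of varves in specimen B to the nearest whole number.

Specimen A: adjusted count: 15357 + 15 = 15372 varves.
A: Extension rate ≈ 6393.8 / 15372 = 0.416 mm/yr.
For B, 8554.8 / 0.416 = 20564.42 years ≈ 20564 varves.

20564 varves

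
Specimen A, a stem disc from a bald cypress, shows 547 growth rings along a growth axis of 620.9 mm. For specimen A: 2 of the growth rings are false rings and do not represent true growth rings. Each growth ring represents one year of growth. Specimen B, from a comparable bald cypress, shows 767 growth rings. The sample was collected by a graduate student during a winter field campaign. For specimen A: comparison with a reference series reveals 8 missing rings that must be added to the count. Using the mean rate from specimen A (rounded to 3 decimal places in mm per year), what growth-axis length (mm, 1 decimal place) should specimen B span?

861.3 mm

Specimen A: correcting the raw count gives 547 − 2 + 8 = 553 true growth rings.
A: 620.9 mm over 553 years gives 620.9 / 553 ≈ 1.123 mm per year.
B's length ≈ 1.123 × 767 = 861.3 mm.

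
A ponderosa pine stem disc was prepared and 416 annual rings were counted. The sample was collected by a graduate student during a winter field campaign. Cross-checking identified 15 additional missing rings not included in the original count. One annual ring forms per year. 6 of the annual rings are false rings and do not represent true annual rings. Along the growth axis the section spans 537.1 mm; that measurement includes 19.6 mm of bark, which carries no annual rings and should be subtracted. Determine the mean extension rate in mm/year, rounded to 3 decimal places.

1.218 mm/year

True annual ring count = 416 − 6 + 15 = 425.
Removing the 19.6 mm offcut leaves 537.1 − 19.6 = 517.5 mm.
517.5 mm over 425 years gives 517.5 / 425 ≈ 1.218 mm/year.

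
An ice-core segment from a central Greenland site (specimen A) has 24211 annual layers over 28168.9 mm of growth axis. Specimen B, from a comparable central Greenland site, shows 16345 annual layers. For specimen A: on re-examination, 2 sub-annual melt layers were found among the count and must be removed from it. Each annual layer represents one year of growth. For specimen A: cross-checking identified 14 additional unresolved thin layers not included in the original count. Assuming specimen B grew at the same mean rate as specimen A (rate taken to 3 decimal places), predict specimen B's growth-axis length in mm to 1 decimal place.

19009.2 mm

Specimen A: adjusted count: 24211 − 2 + 14 = 24223 annual layers.
A: Extension rate ≈ 28168.9 / 24223 = 1.163 mm/yr.
For B, 1.163 mm/year × 16345 years = 19009.2 mm.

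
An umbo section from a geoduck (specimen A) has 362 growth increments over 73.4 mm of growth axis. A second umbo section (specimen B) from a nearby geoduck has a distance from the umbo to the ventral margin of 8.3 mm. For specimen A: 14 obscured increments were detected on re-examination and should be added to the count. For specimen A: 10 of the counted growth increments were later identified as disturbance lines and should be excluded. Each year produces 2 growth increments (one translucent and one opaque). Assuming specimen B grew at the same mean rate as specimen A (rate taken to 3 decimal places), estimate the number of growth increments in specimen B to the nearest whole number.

41 growth increments

Specimen A: adjusted count: 362 − 10 + 14 = 366 growth increments.
Specimen A: dividing by 2 growth increments per year: 366 / 2 = 183 years.
A: 73.4 mm over 183 years gives 73.4 / 183 ≈ 0.401 mm per year.
B spans 8.3 / 0.401 = 20.70 years; at 2 growth increments per year that is 20.70 × 2 ≈ 41 growth increments.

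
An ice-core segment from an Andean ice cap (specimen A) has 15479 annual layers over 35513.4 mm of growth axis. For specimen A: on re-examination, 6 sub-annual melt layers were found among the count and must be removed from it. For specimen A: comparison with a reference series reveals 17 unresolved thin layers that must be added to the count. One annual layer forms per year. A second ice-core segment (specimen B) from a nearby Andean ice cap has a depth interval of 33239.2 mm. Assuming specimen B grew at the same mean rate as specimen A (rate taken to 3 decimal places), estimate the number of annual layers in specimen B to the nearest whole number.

14496 annual layers

Specimen A: true annual layer count = 15479 − 6 + 17 = 15490.
A: Extension rate ≈ 35513.4 / 15490 = 2.293 mm per year.
For B, 33239.2 / 2.293 = 14495.94 years ≈ 14496 annual layers.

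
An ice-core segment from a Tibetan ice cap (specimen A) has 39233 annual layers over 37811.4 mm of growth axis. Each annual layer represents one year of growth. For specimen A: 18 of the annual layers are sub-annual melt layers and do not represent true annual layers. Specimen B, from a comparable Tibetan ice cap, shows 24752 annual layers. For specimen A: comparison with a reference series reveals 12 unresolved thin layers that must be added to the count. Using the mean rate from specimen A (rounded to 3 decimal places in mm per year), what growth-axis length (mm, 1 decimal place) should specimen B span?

23860.9 mm

Specimen A: true annual layer count = 39233 − 18 + 12 = 39227.
A: 37811.4 mm over 39227 years gives 37811.4 / 39227 ≈ 0.964 mm/yr.
For B, 0.964 mm/year × 24752 years = 23860.9 mm.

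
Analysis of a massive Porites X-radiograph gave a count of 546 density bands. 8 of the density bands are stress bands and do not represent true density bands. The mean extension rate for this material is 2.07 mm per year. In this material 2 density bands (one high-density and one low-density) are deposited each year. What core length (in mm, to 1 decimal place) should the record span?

556.8 mm

True density band count = 546 − 8 = 538.
With 2 density bands per year, 538 / 2 = 269 years.
Length ≈ 2.07 × 269 = 556.8 mm.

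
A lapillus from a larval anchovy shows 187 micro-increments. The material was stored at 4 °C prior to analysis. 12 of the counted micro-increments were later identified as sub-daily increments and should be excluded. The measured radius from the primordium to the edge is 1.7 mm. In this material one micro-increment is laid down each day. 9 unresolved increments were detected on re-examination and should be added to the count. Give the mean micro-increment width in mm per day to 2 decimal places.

Adjusted count: 187 − 12 + 9 = 184 micro-increments.
1.7 mm over 184 days gives 1.7 / 184 ≈ 0.01 mm per day.

0.01 mm per day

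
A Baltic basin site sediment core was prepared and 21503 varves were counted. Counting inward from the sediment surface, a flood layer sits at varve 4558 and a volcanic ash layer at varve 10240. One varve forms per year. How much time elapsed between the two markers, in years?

5682 years

Separation: 10240 − 4558 = 5682 varves.
At one varve per year, 5682 years elapsed between them.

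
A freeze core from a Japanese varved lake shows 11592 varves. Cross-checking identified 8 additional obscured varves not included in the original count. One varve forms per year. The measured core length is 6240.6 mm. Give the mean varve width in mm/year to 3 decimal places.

0.538 mm/year

Correcting the raw count gives 11592 + 8 = 11600 true varves.
6240.6 mm over 11600 years gives 6240.6 / 11600 ≈ 0.538 mm/year.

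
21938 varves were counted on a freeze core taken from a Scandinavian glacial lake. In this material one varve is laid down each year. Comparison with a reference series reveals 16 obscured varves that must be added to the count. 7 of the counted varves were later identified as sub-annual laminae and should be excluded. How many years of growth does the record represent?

21947 yr

Correcting the raw count gives 21938 − 7 + 16 = 21947 true varves.
At one varve per year, that is 21947 years.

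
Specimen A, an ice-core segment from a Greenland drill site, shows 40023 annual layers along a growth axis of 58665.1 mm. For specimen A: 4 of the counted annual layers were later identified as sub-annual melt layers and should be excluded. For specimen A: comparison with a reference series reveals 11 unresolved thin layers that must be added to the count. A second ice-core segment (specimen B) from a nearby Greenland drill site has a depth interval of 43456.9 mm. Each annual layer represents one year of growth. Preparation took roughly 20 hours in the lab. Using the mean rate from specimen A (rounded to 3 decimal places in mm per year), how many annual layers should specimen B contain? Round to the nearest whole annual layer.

29643 annual layers

Specimen A: correcting the raw count gives 40023 − 4 + 11 = 40030 true annual layers.
A: 58665.1 mm over 40030 years gives 58665.1 / 40030 ≈ 1.466 mm per year.
Specimen B: 43456.9 mm / 1.466 mm per year = 29643.18 years ≈ 29643 annual layers.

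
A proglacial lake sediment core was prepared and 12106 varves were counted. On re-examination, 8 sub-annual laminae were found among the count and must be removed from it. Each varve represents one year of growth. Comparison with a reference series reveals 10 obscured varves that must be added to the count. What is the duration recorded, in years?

12108 years

Correcting the raw count gives 12106 − 8 + 10 = 12108 true varves.
One varve per year makes the duration 12108 years.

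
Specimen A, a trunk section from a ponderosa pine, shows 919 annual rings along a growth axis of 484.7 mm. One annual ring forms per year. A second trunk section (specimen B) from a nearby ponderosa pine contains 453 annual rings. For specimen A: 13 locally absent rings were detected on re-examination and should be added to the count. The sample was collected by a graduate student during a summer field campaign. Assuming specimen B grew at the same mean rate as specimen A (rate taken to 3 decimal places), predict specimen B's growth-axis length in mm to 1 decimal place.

235.6 mm

Specimen A: true annual ring count = 919 + 13 = 932.
A: Extension rate ≈ 484.7 / 932 = 0.520 mm/year.
For B, 0.520 mm/year × 453 years = 235.6 mm.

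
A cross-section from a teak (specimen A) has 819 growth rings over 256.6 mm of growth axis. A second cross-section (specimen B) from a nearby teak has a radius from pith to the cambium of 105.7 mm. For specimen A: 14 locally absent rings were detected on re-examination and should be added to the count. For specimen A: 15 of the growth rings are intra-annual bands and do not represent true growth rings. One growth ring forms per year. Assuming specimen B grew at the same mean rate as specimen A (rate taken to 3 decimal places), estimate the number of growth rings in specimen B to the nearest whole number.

Specimen A: adjusted count: 819 − 15 + 14 = 818 growth rings.
A: 256.6 mm over 818 years gives 256.6 / 818 ≈ 0.314 mm/year.
B spans 105.7 / 0.314 = 336.62 years ≈ 337 growth rings.

337 growth rings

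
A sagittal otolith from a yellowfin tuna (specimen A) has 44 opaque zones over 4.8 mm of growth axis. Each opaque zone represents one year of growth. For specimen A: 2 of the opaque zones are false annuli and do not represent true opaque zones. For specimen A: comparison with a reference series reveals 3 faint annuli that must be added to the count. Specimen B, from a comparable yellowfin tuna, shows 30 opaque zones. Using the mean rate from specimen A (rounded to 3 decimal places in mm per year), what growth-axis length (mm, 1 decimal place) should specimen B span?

3.2 mm

Specimen A: adjusted count: 44 − 2 + 3 = 45 opaque zones.
A: Mean rate = 4.8 mm / 45 years ≈ 0.107 mm/year.
Length of B = 0.107 × 30 = 3.2 mm.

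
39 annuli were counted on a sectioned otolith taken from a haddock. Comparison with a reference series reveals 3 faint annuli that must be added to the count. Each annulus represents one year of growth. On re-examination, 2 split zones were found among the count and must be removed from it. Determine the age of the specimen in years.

Correcting the raw count gives 39 − 2 + 3 = 40 true annuli.
With a one-to-one annulus periodicity this is 40 years.

40 yr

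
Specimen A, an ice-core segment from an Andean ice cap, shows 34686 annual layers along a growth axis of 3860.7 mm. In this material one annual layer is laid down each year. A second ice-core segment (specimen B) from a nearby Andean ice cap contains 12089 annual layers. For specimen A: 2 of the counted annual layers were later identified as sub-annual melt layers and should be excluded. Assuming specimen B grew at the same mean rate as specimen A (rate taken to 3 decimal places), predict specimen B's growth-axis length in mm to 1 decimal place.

1341.9 mm

Specimen A: after corrections the count is 34686 − 2 = 34684 annual layers.
A: Mean rate = 3860.7 mm / 34684 years ≈ 0.111 mm per year.
For B, 0.111 mm/year × 12089 years = 1341.9 mm.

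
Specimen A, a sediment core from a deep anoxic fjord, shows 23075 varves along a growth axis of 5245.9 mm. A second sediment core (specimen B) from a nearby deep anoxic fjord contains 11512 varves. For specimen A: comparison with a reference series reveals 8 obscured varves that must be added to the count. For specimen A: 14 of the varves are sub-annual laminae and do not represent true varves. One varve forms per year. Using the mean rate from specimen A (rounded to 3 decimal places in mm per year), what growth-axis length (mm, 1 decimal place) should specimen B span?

2613.2 mm

Specimen A: correcting the raw count gives 23075 − 14 + 8 = 23069 true varves.
A: Extension rate ≈ 5245.9 / 23069 = 0.227 mm/year.
For B, 0.227 mm/year × 11512 years = 2613.2 mm.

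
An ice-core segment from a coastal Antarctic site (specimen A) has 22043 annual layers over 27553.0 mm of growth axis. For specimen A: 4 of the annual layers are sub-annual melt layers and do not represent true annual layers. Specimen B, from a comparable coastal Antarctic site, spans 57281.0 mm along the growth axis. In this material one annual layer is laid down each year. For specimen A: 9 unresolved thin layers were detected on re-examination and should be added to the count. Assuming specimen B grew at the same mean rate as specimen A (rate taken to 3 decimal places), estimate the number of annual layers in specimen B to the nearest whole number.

45825 annual layers

Specimen A: true annual layer count = 22043 − 4 + 9 = 22048.
A: Extension rate ≈ 27553.0 / 22048 = 1.250 mm/yr.
B spans 57281.0 / 1.250 = 45824.80 years ≈ 45825 annual layers.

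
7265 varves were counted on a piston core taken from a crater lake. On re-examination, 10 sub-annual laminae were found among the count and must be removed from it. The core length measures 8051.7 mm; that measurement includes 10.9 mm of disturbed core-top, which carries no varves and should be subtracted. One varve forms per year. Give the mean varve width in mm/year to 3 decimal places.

True varve count = 7265 − 10 = 7255.
Removing the 10.9 mm offcut leaves 8051.7 − 10.9 = 8040.8 mm.
Extension rate ≈ 8040.8 / 7255 = 1.108 mm/year.

1.108 mm/year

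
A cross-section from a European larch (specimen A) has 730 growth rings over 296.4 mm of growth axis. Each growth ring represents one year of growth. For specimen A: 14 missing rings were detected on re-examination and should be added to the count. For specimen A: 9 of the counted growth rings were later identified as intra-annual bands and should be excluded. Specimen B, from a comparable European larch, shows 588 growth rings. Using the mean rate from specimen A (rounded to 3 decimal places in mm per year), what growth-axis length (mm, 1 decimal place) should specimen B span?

237.0 mm

Specimen A: adjusted count: 730 − 9 + 14 = 735 growth rings.
A: Mean rate = 296.4 mm / 735 years ≈ 0.403 mm/year.
For B, 0.403 mm/year × 588 years = 237.0 mm.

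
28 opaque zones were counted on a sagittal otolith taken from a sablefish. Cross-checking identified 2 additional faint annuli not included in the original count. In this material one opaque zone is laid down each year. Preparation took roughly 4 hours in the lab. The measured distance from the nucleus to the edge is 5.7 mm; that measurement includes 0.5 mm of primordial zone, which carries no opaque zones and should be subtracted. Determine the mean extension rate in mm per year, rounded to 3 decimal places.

0.173 mm per year

Correcting the raw count gives 28 + 2 = 30 true opaque zones.
The growth record spans 5.7 − 0.5 = 5.2 mm.
Extension rate ≈ 5.2 / 30 = 0.173 mm per year.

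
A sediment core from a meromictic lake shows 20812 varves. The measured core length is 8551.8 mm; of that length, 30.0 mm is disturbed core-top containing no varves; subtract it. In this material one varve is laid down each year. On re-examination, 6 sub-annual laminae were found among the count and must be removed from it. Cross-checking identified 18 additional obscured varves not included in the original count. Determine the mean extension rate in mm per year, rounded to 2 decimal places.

Adjusted count: 20812 − 6 + 18 = 20824 varves.
Net length = 8551.8 − 30.0 = 8521.8 mm.
Extension rate ≈ 8521.8 / 20824 = 0.41 mm per year.

0.41 mm per year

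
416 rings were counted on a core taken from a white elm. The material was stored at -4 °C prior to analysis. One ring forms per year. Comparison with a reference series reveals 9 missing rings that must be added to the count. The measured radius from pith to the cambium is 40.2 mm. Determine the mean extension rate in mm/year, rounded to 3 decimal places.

Correcting the raw count gives 416 + 9 = 425 true rings.
Mean rate = 40.2 mm / 425 years ≈ 0.095 mm/year.

0.095 mm/year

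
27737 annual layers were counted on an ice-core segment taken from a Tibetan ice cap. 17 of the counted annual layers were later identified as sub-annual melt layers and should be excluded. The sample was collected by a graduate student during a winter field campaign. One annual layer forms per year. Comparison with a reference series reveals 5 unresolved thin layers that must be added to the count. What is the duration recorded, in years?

Adjusted count: 27737 − 17 + 5 = 27725 annual layers.
With a one-to-one annual layer periodicity this is 27725 years.

27725 years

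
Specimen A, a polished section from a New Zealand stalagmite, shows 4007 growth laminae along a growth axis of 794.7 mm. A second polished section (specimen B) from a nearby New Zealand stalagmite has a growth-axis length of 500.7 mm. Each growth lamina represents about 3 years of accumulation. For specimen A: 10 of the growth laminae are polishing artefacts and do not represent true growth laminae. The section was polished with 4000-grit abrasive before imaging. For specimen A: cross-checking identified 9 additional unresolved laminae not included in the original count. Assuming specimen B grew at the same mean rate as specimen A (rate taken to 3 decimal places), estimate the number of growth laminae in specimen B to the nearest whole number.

Specimen A: true growth lamina count = 4007 − 10 + 9 = 4006.
Specimen A: multiplying by 3 years per growth lamina: 4006 × 3 = 12018 years.
A: Extension rate ≈ 794.7 / 12018 = 0.066 mm/yr.
Specimen B: 500.7 mm / 0.066 mm per year = 7586.36 years; at 3 years per growth lamina that is 7586.36 / 3 ≈ 2529 growth laminae.

2529 growth laminae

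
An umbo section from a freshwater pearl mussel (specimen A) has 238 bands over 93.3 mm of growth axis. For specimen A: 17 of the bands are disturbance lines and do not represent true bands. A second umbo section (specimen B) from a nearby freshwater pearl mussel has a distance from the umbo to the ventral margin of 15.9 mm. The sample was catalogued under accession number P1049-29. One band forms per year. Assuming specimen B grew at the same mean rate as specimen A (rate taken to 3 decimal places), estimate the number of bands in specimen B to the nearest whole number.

38 bands

Specimen A: after corrections the count is 238 − 17 = 221 bands.
A: 93.3 mm over 221 years gives 93.3 / 221 ≈ 0.422 mm/year.
For B, 15.9 / 0.422 = 37.68 years ≈ 38 bands.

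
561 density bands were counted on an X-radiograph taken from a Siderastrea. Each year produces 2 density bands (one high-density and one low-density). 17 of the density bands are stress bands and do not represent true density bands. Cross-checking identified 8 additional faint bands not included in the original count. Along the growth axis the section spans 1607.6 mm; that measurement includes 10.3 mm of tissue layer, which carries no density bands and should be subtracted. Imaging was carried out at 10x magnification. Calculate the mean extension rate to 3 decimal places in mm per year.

Correcting the raw count gives 561 − 17 + 8 = 552 true density bands.
With 2 density bands per year, 552 / 2 = 276 years.
Removing the 10.3 mm offcut leaves 1607.6 − 10.3 = 1597.3 mm.
Extension rate ≈ 1597.3 / 276 = 5.787 mm per year.

5.787 mm per year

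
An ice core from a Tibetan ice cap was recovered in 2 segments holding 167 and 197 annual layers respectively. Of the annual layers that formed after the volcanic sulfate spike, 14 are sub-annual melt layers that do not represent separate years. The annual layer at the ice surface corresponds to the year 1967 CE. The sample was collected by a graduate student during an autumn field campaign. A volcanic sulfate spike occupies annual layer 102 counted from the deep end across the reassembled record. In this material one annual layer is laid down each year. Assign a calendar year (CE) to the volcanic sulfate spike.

1719 CE

Total annual layers = 167 + 197 = 364.
364 − 102 = 262 annual layers lie beyond the volcanic sulfate spike toward the ice surface.
Removing the 14 false annual layers leaves 262 − 14 = 248 true annual layers beyond the volcanic sulfate spike.
The annual layer at the ice surface is 1967 CE, so the volcanic sulfate spike dates to 1967 − 248 = 1719 CE.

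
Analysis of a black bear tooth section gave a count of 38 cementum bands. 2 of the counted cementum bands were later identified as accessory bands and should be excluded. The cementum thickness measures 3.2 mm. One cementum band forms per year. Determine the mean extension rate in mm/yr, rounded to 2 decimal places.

After corrections the count is 38 − 2 = 36 cementum bands.
Extension rate ≈ 3.2 / 36 = 0.09 mm/yr.

0.09 mm/yr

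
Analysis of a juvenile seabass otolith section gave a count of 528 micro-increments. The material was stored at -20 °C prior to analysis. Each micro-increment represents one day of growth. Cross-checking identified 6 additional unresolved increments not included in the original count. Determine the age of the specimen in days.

534 d

After corrections the count is 528 + 6 = 534 micro-increments.
With a one-to-one micro-increment periodicity this is 534 days.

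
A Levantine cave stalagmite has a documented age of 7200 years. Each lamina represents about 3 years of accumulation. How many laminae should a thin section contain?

Expected laminae: 7200 / 3 = 2400.
So 2400 laminae should be present.

2400 laminae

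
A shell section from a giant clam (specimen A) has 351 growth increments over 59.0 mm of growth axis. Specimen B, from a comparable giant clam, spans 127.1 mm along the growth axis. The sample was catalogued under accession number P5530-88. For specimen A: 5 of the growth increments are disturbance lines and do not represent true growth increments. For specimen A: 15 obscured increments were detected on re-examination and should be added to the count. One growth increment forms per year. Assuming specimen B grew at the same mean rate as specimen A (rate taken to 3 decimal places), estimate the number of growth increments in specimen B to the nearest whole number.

780 growth increments

Specimen A: adjusted count: 351 − 5 + 15 = 361 growth increments.
A: Extension rate ≈ 59.0 / 361 = 0.163 mm per year.
Specimen B: 127.1 mm / 0.163 mm per year = 779.75 years ≈ 780 growth increments.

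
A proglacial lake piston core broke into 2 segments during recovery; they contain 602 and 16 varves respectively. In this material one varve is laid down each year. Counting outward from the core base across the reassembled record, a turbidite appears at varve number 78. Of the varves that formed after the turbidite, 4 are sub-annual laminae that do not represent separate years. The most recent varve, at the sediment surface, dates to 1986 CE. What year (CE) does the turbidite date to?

Total varves = 602 + 16 = 618.
618 − 78 = 540 varves lie beyond the turbidite toward the sediment surface.
Excluding 4 false varves: 540 − 4 = 536.
1986 − 536 = 1450 CE.

1450 CE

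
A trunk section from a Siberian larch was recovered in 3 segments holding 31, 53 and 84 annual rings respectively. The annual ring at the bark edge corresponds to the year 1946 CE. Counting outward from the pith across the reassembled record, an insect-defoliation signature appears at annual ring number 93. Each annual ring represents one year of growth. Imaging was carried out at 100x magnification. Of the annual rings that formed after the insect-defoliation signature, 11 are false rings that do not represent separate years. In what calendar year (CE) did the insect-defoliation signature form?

Total annual rings = 31 + 53 + 84 = 168.
Between annual ring 93 and the bark edge there are 168 − 93 = 75 annual rings.
75 − 11 false = 64 true annual rings after the insect-defoliation signature.
1946 − 64 = 1882 CE.

1882 CE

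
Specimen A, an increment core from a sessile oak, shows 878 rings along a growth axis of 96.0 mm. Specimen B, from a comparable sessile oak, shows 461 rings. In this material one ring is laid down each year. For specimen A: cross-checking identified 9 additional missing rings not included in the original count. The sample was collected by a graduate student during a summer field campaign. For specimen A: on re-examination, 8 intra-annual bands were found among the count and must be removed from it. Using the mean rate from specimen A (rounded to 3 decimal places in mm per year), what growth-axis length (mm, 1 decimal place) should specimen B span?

50.2 mm

Specimen A: adjusted count: 878 − 8 + 9 = 879 rings.
A: Mean rate = 96.0 mm / 879 years ≈ 0.109 mm/yr.
For B, 0.109 mm/year × 461 years = 50.2 mm.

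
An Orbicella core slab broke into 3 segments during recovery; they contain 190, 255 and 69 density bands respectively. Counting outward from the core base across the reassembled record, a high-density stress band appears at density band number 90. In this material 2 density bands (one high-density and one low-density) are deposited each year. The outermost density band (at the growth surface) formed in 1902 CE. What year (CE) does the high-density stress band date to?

1690 CE

Total density bands = 190 + 255 + 69 = 514.
Between density band 90 and the growth surface there are 514 − 90 = 424 density bands.
424 density bands at 2 per year is 424 / 2 = 212 years.
Counting back 212 years from 1902 CE places the high-density stress band in 1902 − 212 = 1690 CE.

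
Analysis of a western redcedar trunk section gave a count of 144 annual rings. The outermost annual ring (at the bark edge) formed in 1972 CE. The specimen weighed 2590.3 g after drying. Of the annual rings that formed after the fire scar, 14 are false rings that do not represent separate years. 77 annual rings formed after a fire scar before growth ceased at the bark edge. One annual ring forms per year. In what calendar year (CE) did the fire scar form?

1909 CE

77 annual rings post-date the fire scar.
Excluding 14 false annual rings: 77 − 14 = 63.
The annual ring at the bark edge is 1972 CE, so the fire scar dates to 1972 − 63 = 1909 CE.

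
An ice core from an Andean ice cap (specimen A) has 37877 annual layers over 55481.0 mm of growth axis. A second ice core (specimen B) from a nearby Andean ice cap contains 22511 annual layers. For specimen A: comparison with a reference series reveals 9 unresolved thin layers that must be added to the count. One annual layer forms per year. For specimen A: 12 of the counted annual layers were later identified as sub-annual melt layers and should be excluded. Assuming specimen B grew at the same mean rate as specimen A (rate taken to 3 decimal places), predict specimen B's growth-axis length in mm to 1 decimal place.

Specimen A: after corrections the count is 37877 − 12 + 9 = 37874 annual layers.
A: 55481.0 mm over 37874 years gives 55481.0 / 37874 ≈ 1.465 mm/year.
B's length ≈ 1.465 × 22511 = 32978.6 mm.

32978.6 mm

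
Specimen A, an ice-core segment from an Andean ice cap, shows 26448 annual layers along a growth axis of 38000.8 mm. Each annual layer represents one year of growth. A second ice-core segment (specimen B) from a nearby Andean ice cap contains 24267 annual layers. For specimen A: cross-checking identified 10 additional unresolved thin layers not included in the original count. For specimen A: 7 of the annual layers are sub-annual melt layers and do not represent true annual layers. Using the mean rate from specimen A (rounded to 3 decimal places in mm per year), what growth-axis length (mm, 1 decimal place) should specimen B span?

34871.7 mm

Specimen A: adjusted count: 26448 − 7 + 10 = 26451 annual layers.
A: 38000.8 mm over 26451 years gives 38000.8 / 26451 ≈ 1.437 mm/yr.
For B, 1.437 mm/year × 24267 years = 34871.7 mm.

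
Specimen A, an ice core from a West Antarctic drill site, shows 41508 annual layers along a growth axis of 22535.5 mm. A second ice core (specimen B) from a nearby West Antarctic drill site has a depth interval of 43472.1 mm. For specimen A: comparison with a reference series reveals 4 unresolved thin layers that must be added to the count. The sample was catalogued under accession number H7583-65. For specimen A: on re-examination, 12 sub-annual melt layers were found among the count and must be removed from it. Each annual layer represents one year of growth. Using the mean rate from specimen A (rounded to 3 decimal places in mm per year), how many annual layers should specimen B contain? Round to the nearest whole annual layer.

Specimen A: adjusted count: 41508 − 12 + 4 = 41500 annual layers.
A: 22535.5 mm over 41500 years gives 22535.5 / 41500 ≈ 0.543 mm/yr.
For B, 43472.1 / 0.543 = 80059.12 years ≈ 80059 annual layers.

80059 annual layers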